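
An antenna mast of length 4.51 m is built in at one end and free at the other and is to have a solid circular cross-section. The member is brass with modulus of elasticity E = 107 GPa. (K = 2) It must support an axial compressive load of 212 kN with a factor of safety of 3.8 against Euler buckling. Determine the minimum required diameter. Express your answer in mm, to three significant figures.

d ≈ 189 mm

Required P_cr = n·P = 3.8 × 212 = 805.6 kN
L_e = K·L = 2 × 4.51 = 9.020 m
Required I = P_cr·L_e²/(π²E) = 8.056×10^5 × 9.020² / (π² × 1.07×10^11) = 6.207×10^-5 m⁴
I_req = 6.207×10^7 mm⁴
Solid circle: I = πd⁴/64  ⇒  d = (64I/π)^(1/4) = (64×6.207×10^7/π)^(1/4) = 189 mm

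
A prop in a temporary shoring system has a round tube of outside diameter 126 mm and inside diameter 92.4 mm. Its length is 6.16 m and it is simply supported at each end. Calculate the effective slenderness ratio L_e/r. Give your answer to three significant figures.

d_o = 126 mm, d_i = 92.4 mm
I = π(d_o⁴ − d_i⁴)/64 = π(126⁴ − 92.40⁴)/64 = 8.794×10^6 mm⁴
A = 5.763×10^3 mm²;  r_min = √(I/A) = √(8.794×10^6/5.763×10^3) = 39.06 mm
L_e = K·L = 1 × 6.16 m = 6.160 m = 6160.0 mm
λ = L_e / r_min = 6160.0 / 39.06 = 158

λ ≈ 158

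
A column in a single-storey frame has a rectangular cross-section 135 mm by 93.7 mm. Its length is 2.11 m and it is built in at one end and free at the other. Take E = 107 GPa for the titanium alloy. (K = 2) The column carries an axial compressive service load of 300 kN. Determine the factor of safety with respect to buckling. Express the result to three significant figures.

n ≈ 1.83

Buckling occurs about the weak axis: I_min = h·b³/12 with b = 93.7 mm (the shorter side).
I_min = 135×93.7³/12 = 9.255×10^6 mm⁴
I = 9.255×10^6 mm⁴ = 9.255×10^-6 m⁴
Effective length L_e = K·L = 2 × 2.11 = 4.220 m
P_cr = π²EI / L_e² = π² × 107×10⁹ × 9.255×10^-6 / 4.220² = 5.488×10^5 N
Factor of safety n = P_cr / P = 548.82 / 300 = 1.83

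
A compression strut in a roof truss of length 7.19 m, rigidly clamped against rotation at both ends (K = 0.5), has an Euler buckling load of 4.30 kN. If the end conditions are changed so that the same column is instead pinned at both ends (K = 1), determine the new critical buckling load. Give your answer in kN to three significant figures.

P_cr ≈ 1.08 kN

P_cr ∝ 1/K², so P_cr,new = P_cr,old × (K_old/K_new)² = 4.30 × (0.5/1)²
= 4.30 × 0.2500 = 1.08 kN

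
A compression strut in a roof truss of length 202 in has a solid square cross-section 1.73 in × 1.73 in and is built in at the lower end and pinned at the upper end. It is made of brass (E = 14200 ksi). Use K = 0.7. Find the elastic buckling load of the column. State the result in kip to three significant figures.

P_cr ≈ 5.23 kip

I = a⁴/12 = 1.73⁴/12 = 0.7465 in⁴
Effective length L_e = K·L = 0.7 × 202 = 141.4 in
P_cr = π²EI / L_e² = π² × 14200×10³ × 0.7465 / 141.4² = 5.232×10^3 lb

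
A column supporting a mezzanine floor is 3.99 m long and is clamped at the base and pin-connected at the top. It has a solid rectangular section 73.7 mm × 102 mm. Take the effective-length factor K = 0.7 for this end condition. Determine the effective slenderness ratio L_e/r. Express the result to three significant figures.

Buckling occurs about the weak axis: I_min = h·b³/12 with b = 73.7 mm (the shorter side).
I_min = 102×73.7³/12 = 3.403×10^6 mm⁴
A = 7.517×10^3 mm²;  r_min = √(I/A) = √(3.403×10^6/7.517×10^3) = 21.28 mm
L_e = K·L = 0.7 × 3.99 m = 2.793 m = 2793.0 mm
λ = L_e / r_min = 2793.0 / 21.28 = 131

λ ≈ 131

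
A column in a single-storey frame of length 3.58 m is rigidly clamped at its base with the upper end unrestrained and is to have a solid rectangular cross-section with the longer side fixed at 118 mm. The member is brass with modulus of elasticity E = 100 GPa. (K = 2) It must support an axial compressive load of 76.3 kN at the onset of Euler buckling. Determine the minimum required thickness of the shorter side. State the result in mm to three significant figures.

L_e = K·L = 2 × 3.58 = 7.160 m
Required I = P_cr·L_e²/(π²E) = 7.630×10^4 × 7.160² / (π² × 1.00×10^11) = 3.963×10^-6 m⁴
I_req = 3.963×10^6 mm⁴
Rectangle, weak axis: I_min = h·b³/12 with h = 118 mm fixed  ⇒  b = (12I/h)^(1/3) = 73.9 mm

b ≈ 73.9 mm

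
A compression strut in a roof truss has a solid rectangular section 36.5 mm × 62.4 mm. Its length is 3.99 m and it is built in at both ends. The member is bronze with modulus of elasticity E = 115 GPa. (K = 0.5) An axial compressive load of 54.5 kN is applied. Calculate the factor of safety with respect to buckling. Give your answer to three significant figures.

Buckling occurs about the weak axis: I_min = h·b³/12 with b = 36.5 mm (the shorter side).
I_min = 62.4×36.5³/12 = 2.529×10^5 mm⁴
I = 2.529×10^5 mm⁴ = 2.529×10^-7 m⁴
Effective length L_e = K·L = 0.5 × 3.99 = 1.995 m
P_cr = π²EI / L_e² = π² × 115×10⁹ × 2.529×10^-7 / 1.995² = 7.211×10^4 N
Factor of safety n = P_cr / P = 72.110 / 54.5 = 1.32

n ≈ 1.32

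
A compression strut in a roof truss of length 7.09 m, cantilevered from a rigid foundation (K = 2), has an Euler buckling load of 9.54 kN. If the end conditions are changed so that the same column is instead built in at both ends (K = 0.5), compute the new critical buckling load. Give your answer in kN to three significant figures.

P_cr ∝ 1/K², so P_cr,new = P_cr,old × (K_old/K_new)² = 9.54 × (2/0.5)²
= 9.54 × 16.00 = 153 kN

P_cr ≈ 153 kN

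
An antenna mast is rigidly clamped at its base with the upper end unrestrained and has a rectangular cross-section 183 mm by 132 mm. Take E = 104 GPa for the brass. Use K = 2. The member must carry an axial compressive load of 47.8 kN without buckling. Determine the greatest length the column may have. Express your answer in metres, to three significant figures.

Buckling occurs about the weak axis: I_min = h·b³/12 with b = 132 mm (the shorter side).
I_min = 183×132³/12 = 3.507×10^7 mm⁴
I = 3.507×10^-5 m⁴
At the buckling limit P_cr = P = 4.780×10^4 N
From P_cr = π²EI/(K·L)²:  L = (1/K)·√(π²EI/P_cr) = (1/2)·√(π²×1.04×10^11×3.507×10^-5/4.780×10^4)
L = 13.7 m

L_max ≈ 13.7 m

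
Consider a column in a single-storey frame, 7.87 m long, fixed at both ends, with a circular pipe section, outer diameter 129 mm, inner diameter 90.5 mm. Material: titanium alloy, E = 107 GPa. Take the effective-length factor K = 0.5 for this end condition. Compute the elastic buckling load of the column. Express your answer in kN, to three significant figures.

d_o = 129 mm, d_i = 90.5 mm
I = π(d_o⁴ − d_i⁴)/64 = π(129⁴ − 90.50⁴)/64 = 1.030×10^7 mm⁴
I = 1.030×10^7 mm⁴ = 1.030×10^-5 m⁴
Effective length L_e = K·L = 0.5 × 7.87 = 3.935 m
P_cr = π²EI / L_e² = π² × 107×10⁹ × 1.030×10^-5 / 3.935² = 7.025×10^5 N

P_cr ≈ 703 kN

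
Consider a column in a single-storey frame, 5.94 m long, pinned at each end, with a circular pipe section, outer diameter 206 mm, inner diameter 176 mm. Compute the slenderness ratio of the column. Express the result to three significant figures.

λ ≈ 87.7

d_o = 206 mm, d_i = 176 mm
I = π(d_o⁴ − d_i⁴)/64 = π(206⁴ − 176.0⁴)/64 = 4.130×10^7 mm⁴
A = 9.001×10^3 mm²;  r_min = √(I/A) = √(4.130×10^7/9.001×10^3) = 67.74 mm
L_e = K·L = 1 × 5.94 m = 5.940 m = 5940.0 mm
λ = L_e / r_min = 5940.0 / 67.74 = 87.7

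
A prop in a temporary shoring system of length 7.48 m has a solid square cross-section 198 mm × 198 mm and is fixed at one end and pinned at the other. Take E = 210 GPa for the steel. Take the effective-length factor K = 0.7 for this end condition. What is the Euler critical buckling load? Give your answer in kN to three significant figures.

P_cr ≈ 9680 kN

I = a⁴/12 = 198⁴/12 = 1.281×10^8 mm⁴
I = 1.281×10^8 mm⁴ = 1.281×10^-4 m⁴
Effective length L_e = K·L = 0.7 × 7.48 = 5.236 m
P_cr = π²EI / L_e² = π² × 210×10⁹ × 1.281×10^-4 / 5.236² = 9.683×10^6 N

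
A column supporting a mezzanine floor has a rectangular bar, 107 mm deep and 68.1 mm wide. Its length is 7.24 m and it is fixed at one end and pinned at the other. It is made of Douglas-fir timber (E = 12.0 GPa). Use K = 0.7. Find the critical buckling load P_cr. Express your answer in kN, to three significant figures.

P_cr ≈ 13.0 kN

Buckling occurs about the weak axis: I_min = h·b³/12 with b = 68.1 mm (the shorter side).
I_min = 107×68.1³/12 = 2.816×10^6 mm⁴
I = 2.816×10^6 mm⁴ = 2.816×10^-6 m⁴
Effective length L_e = K·L = 0.7 × 7.24 = 5.068 m
P_cr = π²EI / L_e² = π² × 12.0×10⁹ × 2.816×10^-6 / 5.068² = 1.299×10^4 N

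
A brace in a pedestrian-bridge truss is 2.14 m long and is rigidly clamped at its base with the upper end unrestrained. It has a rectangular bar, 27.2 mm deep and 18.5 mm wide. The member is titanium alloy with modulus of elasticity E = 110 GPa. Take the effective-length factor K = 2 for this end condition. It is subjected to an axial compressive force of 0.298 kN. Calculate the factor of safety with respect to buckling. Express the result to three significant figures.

Buckling occurs about the weak axis: I_min = h·b³/12 with b = 18.5 mm (the shorter side).
I_min = 27.2×18.5³/12 = 1.435×10^4 mm⁴
I = 1.435×10^4 mm⁴ = 1.435×10^-8 m⁴
Effective length L_e = K·L = 2 × 2.14 = 4.280 m
P_cr = π²EI / L_e² = π² × 110×10⁹ × 1.435×10^-8 / 4.280² = 850.6 N
Factor of safety n = P_cr / P = 0.85057 / 0.298 = 2.85

n ≈ 2.85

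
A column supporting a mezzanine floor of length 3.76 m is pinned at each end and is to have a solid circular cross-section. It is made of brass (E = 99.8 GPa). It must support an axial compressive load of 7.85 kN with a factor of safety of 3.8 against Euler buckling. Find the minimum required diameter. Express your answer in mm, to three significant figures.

d ≈ 54.3 mm

Required P_cr = n·P = 3.8 × 7.85 = 29.83 kN
L_e = K·L = 1 × 3.76 = 3.760 m
Required I = P_cr·L_e²/(π²E) = 2.983×10^4 × 3.760² / (π² × 9.98×10^10) = 4.282×10^-7 m⁴
I_req = 4.282×10^5 mm⁴
Solid circle: I = πd⁴/64  ⇒  d = (64I/π)^(1/4) = (64×4.282×10^5/π)^(1/4) = 54.3 mm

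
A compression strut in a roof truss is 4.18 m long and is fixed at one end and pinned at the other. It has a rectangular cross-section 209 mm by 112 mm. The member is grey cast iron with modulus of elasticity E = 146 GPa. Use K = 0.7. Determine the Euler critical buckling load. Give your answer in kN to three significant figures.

Buckling occurs about the weak axis: I_min = h·b³/12 with b = 112 mm (the shorter side).
I_min = 209×112³/12 = 2.447×10^7 mm⁴
I = 2.447×10^7 mm⁴ = 2.447×10^-5 m⁴
Effective length L_e = K·L = 0.7 × 4.18 = 2.926 m
P_cr = π²EI / L_e² = π² × 146×10⁹ × 2.447×10^-5 / 2.926² = 4.118×10^6 N

P_cr ≈ 4120 kN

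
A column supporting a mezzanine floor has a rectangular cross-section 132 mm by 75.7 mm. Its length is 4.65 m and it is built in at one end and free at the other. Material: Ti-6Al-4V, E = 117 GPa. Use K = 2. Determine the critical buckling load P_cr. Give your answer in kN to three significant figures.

Buckling occurs about the weak axis: I_min = h·b³/12 with b = 75.7 mm (the shorter side).
I_min = 132×75.7³/12 = 4.772×10^6 mm⁴
I = 4.772×10^6 mm⁴ = 4.772×10^-6 m⁴
Effective length L_e = K·L = 2 × 4.65 = 9.300 m
P_cr = π²EI / L_e² = π² × 117×10⁹ × 4.772×10^-6 / 9.300² = 6.371×10^4 N

P_cr ≈ 63.7 kN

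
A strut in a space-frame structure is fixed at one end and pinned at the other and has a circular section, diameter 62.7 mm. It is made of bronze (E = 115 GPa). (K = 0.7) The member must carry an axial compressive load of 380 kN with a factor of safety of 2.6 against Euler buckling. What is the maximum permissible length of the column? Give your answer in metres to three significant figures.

L_max ≈ 1.33 m

I = πd⁴/64 = π×62.7⁴/64 = 7.586×10^5 mm⁴
I = 7.586×10^-7 m⁴
Required critical load P_cr = n·P = 2.6 × 380 = 988.0 kN = 9.880×10^5 N
From P_cr = π²EI/(K·L)²:  L = (1/K)·√(π²EI/P_cr) = (1/0.7)·√(π²×1.15×10^11×7.586×10^-7/9.880×10^5)
L = 1.33 m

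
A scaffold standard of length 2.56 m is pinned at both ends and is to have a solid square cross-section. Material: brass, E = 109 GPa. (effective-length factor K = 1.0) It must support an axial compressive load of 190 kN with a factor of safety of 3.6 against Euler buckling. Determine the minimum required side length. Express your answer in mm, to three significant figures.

a ≈ 84.1 mm

Required P_cr = n·P = 3.6 × 190 = 684.0 kN
L_e = K·L = 1 × 2.56 = 2.560 m
Required I = P_cr·L_e²/(π²E) = 6.840×10^5 × 2.560² / (π² × 1.09×10^11) = 4.167×10^-6 m⁴
I_req = 4.167×10^6 mm⁴
Solid square: I = a⁴/12  ⇒  a = (12I)^(1/4) = (12×4.167×10^6)^(1/4) = 84.1 mm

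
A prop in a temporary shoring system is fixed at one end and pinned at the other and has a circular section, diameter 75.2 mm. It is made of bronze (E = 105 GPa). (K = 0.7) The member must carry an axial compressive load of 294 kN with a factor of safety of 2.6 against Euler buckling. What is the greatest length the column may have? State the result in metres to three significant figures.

L_max ≈ 2.08 m

I = πd⁴/64 = π×75.2⁴/64 = 1.570×10^6 mm⁴
I = 1.570×10^-6 m⁴
Required critical load P_cr = n·P = 2.6 × 294 = 764.4 kN = 7.644×10^5 N
From P_cr = π²EI/(K·L)²:  L = (1/K)·√(π²EI/P_cr) = (1/0.7)·√(π²×1.05×10^11×1.570×10^-6/7.644×10^5)
L = 2.08 m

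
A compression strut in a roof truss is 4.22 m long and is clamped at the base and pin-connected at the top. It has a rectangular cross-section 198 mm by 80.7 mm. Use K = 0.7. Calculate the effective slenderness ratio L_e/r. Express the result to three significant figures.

For a rectangle r_min = b/√12 = 80.7/√12 = 23.30 mm
L_e = K·L = 0.7 × 4.22 m = 2.954 m = 2954.0 mm
λ = L_e / r_min = 2954.0 / 23.30 = 127

λ ≈ 127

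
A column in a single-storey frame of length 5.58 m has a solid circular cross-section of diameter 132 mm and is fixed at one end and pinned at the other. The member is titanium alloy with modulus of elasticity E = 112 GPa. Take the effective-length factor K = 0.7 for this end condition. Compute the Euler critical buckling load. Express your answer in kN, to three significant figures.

I = πd⁴/64 = π×132⁴/64 = 1.490×10^7 mm⁴
I = 1.490×10^7 mm⁴ = 1.490×10^-5 m⁴
Effective length L_e = K·L = 0.7 × 5.58 = 3.906 m
P_cr = π²EI / L_e² = π² × 112×10⁹ × 1.490×10^-5 / 3.906² = 1.080×10^6 N

P_cr ≈ 1080 kN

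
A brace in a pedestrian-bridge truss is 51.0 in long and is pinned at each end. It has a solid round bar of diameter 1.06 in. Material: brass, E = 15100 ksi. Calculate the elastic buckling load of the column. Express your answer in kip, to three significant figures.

I = πd⁴/64 = π×1.06⁴/64 = 6.197×10^-2 in⁴
Effective length L_e = K·L = 1 × 51.0 = 51.00 in
P_cr = π²EI / L_e² = π² × 15100×10³ × 6.197×10^-2 / 51.00² = 3.551×10^3 lb

P_cr ≈ 3.55 kip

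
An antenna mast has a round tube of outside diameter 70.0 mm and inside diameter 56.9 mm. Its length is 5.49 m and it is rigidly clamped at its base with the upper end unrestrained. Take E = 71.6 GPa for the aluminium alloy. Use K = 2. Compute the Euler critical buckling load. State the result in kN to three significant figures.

P_cr ≈ 3.89 kN

d_o = 70.0 mm, d_i = 56.9 mm
I = π(d_o⁴ − d_i⁴)/64 = π(70.0⁴ − 56.90⁴)/64 = 6.640×10^5 mm⁴
I = 6.640×10^5 mm⁴ = 6.640×10^-7 m⁴
Effective length L_e = K·L = 2 × 5.49 = 10.98 m
P_cr = π²EI / L_e² = π² × 71.6×10⁹ × 6.640×10^-7 / 10.98² = 3.892×10^3 N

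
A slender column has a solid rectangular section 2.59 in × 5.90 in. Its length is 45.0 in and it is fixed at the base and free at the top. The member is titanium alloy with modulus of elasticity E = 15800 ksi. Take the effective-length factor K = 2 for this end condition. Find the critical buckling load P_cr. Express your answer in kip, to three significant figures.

P_cr ≈ 164 kip

Buckling occurs about the weak axis: I_min = h·b³/12 with b = 2.59 in (the shorter side).
I_min = 5.90×2.59³/12 = 8.542 in⁴
Effective length L_e = K·L = 2 × 45.0 = 90.00 in
P_cr = π²EI / L_e² = π² × 15800×10³ × 8.542 / 90.00² = 1.645×10^5 lb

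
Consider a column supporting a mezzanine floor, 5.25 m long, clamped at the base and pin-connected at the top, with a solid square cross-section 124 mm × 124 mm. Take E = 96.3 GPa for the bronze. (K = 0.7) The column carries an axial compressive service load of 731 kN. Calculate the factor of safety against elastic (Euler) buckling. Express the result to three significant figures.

n ≈ 1.90

I = a⁴/12 = 124⁴/12 = 1.970×10^7 mm⁴
I = 1.970×10^7 mm⁴ = 1.970×10^-5 m⁴
Effective length L_e = K·L = 0.7 × 5.25 = 3.675 m
P_cr = π²EI / L_e² = π² × 96.3×10⁹ × 1.970×10^-5 / 3.675² = 1.386×10^6 N
Factor of safety n = P_cr / P = 1386.5 / 731 = 1.90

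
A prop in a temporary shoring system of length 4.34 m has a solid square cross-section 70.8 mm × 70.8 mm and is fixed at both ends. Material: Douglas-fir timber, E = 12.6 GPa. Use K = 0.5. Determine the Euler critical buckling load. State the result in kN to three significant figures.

I = a⁴/12 = 70.8⁴/12 = 2.094×10^6 mm⁴
I = 2.094×10^6 mm⁴ = 2.094×10^-6 m⁴
Effective length L_e = K·L = 0.5 × 4.34 = 2.170 m
P_cr = π²EI / L_e² = π² × 12.6×10⁹ × 2.094×10^-6 / 2.170² = 5.530×10^4 N

P_cr ≈ 55.3 kN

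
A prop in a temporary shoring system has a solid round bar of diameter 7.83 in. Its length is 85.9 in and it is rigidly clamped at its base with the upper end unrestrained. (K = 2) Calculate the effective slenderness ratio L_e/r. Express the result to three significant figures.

For a solid circle r = d/4 = 7.83/4 = 1.958 in
L_e = K·L = 2 × 85.9 = 171.8 in
λ = L_e / r_min = 171.80 / 1.958 = 87.8

λ ≈ 87.8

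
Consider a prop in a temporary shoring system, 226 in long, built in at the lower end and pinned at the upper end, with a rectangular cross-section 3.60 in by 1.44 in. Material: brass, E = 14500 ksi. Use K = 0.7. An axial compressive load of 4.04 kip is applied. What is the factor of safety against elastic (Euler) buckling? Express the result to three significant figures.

Buckling occurs about the weak axis: I_min = h·b³/12 with b = 1.44 in (the shorter side).
I_min = 3.60×1.44³/12 = 0.8958 in⁴
Effective length L_e = K·L = 0.7 × 226 = 158.2 in
P_cr = π²EI / L_e² = π² × 14500×10³ × 0.8958 / 158.2² = 5.122×10^3 lb
Factor of safety n = P_cr / P = 5.1223 / 4.04 = 1.27

n ≈ 1.27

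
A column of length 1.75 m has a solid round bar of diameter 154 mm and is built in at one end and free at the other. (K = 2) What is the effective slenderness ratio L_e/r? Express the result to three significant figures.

λ ≈ 90.9

For a solid circle r = d/4 = 154/4 = 38.50 mm
L_e = K·L = 2 × 1.75 m = 3.500 m = 3500.0 mm
λ = L_e / r_min = 3500.0 / 38.50 = 90.9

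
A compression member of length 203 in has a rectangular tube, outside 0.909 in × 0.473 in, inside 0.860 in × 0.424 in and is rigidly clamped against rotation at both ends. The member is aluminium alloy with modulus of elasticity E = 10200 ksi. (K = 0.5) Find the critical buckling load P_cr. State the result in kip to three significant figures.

P_cr ≈ 0.0250 kip

Weak-axis I_min = (h_o·b_o³ − h_i·b_i³)/12 with b_o = 0.473, b_i = 0.4240 in (shorter outer/inner sides).
I_min = (0.909×0.473³ − 0.8600×0.4240³)/12 = 2.553×10^-3 in⁴
Effective length L_e = K·L = 0.5 × 203 = 101.5 in
P_cr = π²EI / L_e² = π² × 10200×10³ × 2.553×10^-3 / 101.5² = 24.95 lb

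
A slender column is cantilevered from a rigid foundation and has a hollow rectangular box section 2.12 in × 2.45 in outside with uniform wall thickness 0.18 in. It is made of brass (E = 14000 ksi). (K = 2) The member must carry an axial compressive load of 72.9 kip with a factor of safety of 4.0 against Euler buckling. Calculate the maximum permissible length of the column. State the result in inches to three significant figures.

L_max ≈ 10.9 in

Inner dimensions: h_i = 2.45 − 2×0.18 = 2.090 in, b_i = 2.12 − 2×0.18 = 1.760 in
Weak-axis I_min = (h_o·b_o³ − h_i·b_i³)/12 with b_o = 2.12, b_i = 1.760 in (shorter outer/inner sides).
I_min = (2.45×2.12³ − 2.090×1.760³)/12 = 0.9958 in⁴
Required critical load P_cr = n·P = 4.0 × 72.9 = 291.6 kip = 2.916×10^5 lb
From P_cr = π²EI/(K·L)²:  L = (1/K)·√(π²EI/P_cr) = (1/2)·√(π²×1.40×10^7×0.9958/2.916×10^5)
L = 10.9 in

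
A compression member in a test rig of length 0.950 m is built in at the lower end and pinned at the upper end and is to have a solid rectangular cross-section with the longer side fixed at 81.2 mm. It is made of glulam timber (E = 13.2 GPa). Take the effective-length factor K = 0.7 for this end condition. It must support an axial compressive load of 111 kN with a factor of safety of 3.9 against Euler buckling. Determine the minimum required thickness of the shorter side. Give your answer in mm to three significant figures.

b ≈ 60.1 mm

Required P_cr = n·P = 3.9 × 111 = 432.9 kN
L_e = K·L = 0.7 × 0.950 = 0.6650 m
Required I = P_cr·L_e²/(π²E) = 4.329×10^5 × 0.6650² / (π² × 1.32×10^10) = 1.469×10^-6 m⁴
I_req = 1.469×10^6 mm⁴
Rectangle, weak axis: I_min = h·b³/12 with h = 81.2 mm fixed  ⇒  b = (12I/h)^(1/3) = 60.1 mm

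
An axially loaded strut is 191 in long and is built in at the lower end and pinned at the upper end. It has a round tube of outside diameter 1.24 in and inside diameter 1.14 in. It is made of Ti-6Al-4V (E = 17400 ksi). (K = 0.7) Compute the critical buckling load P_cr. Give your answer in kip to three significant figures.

d_o = 1.24 in, d_i = 1.14 in
I = π(d_o⁴ − d_i⁴)/64 = π(1.24⁴ − 1.140⁴)/64 = 3.315×10^-2 in⁴
Effective length L_e = K·L = 0.7 × 191 = 133.7 in
P_cr = π²EI / L_e² = π² × 17400×10³ × 3.315×10^-2 / 133.7² = 318.4 lb

P_cr ≈ 0.318 kip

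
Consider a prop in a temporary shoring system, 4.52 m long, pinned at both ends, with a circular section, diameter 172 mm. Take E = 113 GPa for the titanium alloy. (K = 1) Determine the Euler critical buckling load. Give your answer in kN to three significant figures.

I = πd⁴/64 = π×172⁴/64 = 4.296×10^7 mm⁴
I = 4.296×10^7 mm⁴ = 4.296×10^-5 m⁴
Effective length L_e = K·L = 1 × 4.52 = 4.520 m
P_cr = π²EI / L_e² = π² × 113×10⁹ × 4.296×10^-5 / 4.520² = 2.345×10^6 N

P_cr ≈ 2350 kN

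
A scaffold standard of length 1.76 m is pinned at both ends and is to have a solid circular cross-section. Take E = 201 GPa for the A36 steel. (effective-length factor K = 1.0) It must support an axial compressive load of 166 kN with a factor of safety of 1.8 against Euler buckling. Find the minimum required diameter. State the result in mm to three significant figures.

Required P_cr = n·P = 1.8 × 166 = 298.8 kN
L_e = K·L = 1 × 1.76 = 1.760 m
Required I = P_cr·L_e²/(π²E) = 2.988×10^5 × 1.760² / (π² × 2.01×10^11) = 4.666×10^-7 m⁴
I_req = 4.666×10^5 mm⁴
Solid circle: I = πd⁴/64  ⇒  d = (64I/π)^(1/4) = (64×4.666×10^5/π)^(1/4) = 55.5 mm

d ≈ 55.5 mm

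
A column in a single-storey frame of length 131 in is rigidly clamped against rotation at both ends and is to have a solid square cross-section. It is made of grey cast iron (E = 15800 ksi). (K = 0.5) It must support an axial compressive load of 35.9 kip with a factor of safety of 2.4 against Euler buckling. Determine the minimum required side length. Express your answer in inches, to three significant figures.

a ≈ 2.31 in

Required P_cr = n·P = 2.4 × 35.9 = 86.16 kip
L_e = K·L = 0.5 × 131 = 65.50 in
Required I = P_cr·L_e²/(π²E) = 8.616×10^4 × 65.50² / (π² × 1.58×10^7) = 2.370 in⁴
Solid square: I = a⁴/12  ⇒  a = (12I)^(1/4) = (12×2.370)^(1/4) = 2.31 in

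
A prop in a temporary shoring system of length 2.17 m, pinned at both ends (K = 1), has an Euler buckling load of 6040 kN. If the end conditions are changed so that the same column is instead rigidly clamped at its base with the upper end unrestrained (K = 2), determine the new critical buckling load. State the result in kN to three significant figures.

P_cr ≈ 1510 kN

P_cr ∝ 1/K², so P_cr,new = P_cr,old × (K_old/K_new)² = 6040 × (1/2)²
= 6040 × 0.2500 = 1510 kN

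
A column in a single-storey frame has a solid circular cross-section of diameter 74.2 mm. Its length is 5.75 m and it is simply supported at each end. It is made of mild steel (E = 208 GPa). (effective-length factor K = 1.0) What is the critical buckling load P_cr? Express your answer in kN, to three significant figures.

P_cr ≈ 92.4 kN

I = πd⁴/64 = π×74.2⁴/64 = 1.488×10^6 mm⁴
I = 1.488×10^6 mm⁴ = 1.488×10^-6 m⁴
Effective length L_e = K·L = 1 × 5.75 = 5.750 m
P_cr = π²EI / L_e² = π² × 208×10⁹ × 1.488×10^-6 / 5.750² = 9.239×10^4 N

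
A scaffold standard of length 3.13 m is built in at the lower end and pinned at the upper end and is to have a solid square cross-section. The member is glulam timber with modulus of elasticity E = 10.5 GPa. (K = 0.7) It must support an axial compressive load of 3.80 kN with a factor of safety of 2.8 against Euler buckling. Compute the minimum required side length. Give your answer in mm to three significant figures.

a ≈ 49.3 mm

Required P_cr = n·P = 2.8 × 3.80 = 10.64 kN
L_e = K·L = 0.7 × 3.13 = 2.191 m
Required I = P_cr·L_e²/(π²E) = 1.064×10^4 × 2.191² / (π² × 1.05×10^10) = 4.929×10^-7 m⁴
I_req = 4.929×10^5 mm⁴
Solid square: I = a⁴/12  ⇒  a = (12I)^(1/4) = (12×4.929×10^5)^(1/4) = 49.3 mm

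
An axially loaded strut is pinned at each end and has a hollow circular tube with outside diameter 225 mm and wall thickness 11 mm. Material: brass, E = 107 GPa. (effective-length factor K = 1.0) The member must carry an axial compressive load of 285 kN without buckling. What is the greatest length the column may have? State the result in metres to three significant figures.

Inner diameter d_i = 225 − 2×11 = 203.0 mm
I = π(d_o⁴ − d_i⁴)/64 = π(225⁴ − 203.0⁴)/64 = 4.245×10^7 mm⁴
I = 4.245×10^-5 m⁴
At the buckling limit P_cr = P = 2.850×10^5 N
From P_cr = π²EI/(K·L)²:  L = (1/K)·√(π²EI/P_cr) = (1/1)·√(π²×1.07×10^11×4.245×10^-5/2.850×10^5)
L = 12.5 m

L_max ≈ 12.5 m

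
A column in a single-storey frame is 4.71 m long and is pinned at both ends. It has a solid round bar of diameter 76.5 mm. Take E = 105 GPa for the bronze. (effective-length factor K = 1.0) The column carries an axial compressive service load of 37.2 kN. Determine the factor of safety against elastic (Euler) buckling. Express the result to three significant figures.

n ≈ 2.11

I = πd⁴/64 = π×76.5⁴/64 = 1.681×10^6 mm⁴
I = 1.681×10^6 mm⁴ = 1.681×10^-6 m⁴
Effective length L_e = K·L = 1 × 4.71 = 4.710 m
P_cr = π²EI / L_e² = π² × 105×10⁹ × 1.681×10^-6 / 4.710² = 7.853×10^4 N
Factor of safety n = P_cr / P = 78.535 / 37.2 = 2.11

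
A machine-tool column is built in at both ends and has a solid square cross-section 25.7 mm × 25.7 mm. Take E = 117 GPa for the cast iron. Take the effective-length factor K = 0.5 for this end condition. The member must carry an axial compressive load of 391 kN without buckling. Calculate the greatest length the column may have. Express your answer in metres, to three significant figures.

I = a⁴/12 = 25.7⁴/12 = 3.635×10^4 mm⁴
I = 3.635×10^-8 m⁴
At the buckling limit P_cr = P = 3.910×10^5 N
From P_cr = π²EI/(K·L)²:  L = (1/K)·√(π²EI/P_cr) = (1/0.5)·√(π²×1.17×10^11×3.635×10^-8/3.910×10^5)
L = 0.655 m

L_max ≈ 0.655 m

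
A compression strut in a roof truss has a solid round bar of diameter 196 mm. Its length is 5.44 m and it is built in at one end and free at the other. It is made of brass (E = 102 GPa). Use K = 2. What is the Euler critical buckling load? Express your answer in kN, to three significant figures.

I = πd⁴/64 = π×196⁴/64 = 7.244×10^7 mm⁴
I = 7.244×10^7 mm⁴ = 7.244×10^-5 m⁴
Effective length L_e = K·L = 2 × 5.44 = 10.88 m
P_cr = π²EI / L_e² = π² × 102×10⁹ × 7.244×10^-5 / 10.88² = 6.161×10^5 N

P_cr ≈ 616 kN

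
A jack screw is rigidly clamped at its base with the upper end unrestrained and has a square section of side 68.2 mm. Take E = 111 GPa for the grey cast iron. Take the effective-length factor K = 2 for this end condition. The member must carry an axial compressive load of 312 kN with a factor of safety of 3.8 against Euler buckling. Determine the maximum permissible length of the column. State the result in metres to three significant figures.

L_max ≈ 0.645 m

I = a⁴/12 = 68.2⁴/12 = 1.803×10^6 mm⁴
I = 1.803×10^-6 m⁴
Required critical load P_cr = n·P = 3.8 × 312 = 1186 kN = 1.186×10^6 N
From P_cr = π²EI/(K·L)²:  L = (1/K)·√(π²EI/P_cr) = (1/2)·√(π²×1.11×10^11×1.803×10^-6/1.186×10^6)
L = 0.645 m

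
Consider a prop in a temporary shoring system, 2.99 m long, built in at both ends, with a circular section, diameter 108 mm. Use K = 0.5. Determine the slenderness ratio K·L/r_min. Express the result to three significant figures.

λ ≈ 55.4

For a solid circle r = d/4 = 108/4 = 27.00 mm
L_e = K·L = 0.5 × 2.99 m = 1.495 m = 1495.0 mm
λ = L_e / r_min = 1495.0 / 27.00 = 55.4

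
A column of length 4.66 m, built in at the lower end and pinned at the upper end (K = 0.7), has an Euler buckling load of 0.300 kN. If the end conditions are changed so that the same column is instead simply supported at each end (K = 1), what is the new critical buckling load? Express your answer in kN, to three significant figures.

P_cr ∝ 1/K², so P_cr,new = P_cr,old × (K_old/K_new)² = 0.300 × (0.7/1)²
= 0.300 × 0.4900 = 0.147 kN

P_cr ≈ 0.147 kN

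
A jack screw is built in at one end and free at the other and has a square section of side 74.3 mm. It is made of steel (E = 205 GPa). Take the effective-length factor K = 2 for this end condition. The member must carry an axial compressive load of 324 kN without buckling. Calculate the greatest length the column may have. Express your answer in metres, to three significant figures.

L_max ≈ 1.99 m

I = a⁴/12 = 74.3⁴/12 = 2.540×10^6 mm⁴
I = 2.540×10^-6 m⁴
At the buckling limit P_cr = P = 3.240×10^5 N
From P_cr = π²EI/(K·L)²:  L = (1/K)·√(π²EI/P_cr) = (1/2)·√(π²×2.05×10^11×2.540×10^-6/3.240×10^5)
L = 1.99 m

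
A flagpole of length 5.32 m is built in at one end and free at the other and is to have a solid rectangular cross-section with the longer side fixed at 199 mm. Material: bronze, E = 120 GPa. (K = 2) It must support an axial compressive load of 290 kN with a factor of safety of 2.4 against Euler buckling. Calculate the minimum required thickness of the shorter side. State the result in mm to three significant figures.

b ≈ 159 mm

Required P_cr = n·P = 2.4 × 290 = 696.0 kN
L_e = K·L = 2 × 5.32 = 10.64 m
Required I = P_cr·L_e²/(π²E) = 6.960×10^5 × 10.64² / (π² × 1.20×10^11) = 6.653×10^-5 m⁴
I_req = 6.653×10^7 mm⁴
Rectangle, weak axis: I_min = h·b³/12 with h = 199 mm fixed  ⇒  b = (12I/h)^(1/3) = 159 mm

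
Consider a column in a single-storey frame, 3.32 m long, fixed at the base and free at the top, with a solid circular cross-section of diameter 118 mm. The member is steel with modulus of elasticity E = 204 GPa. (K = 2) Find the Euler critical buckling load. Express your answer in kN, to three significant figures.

P_cr ≈ 435 kN

I = πd⁴/64 = π×118⁴/64 = 9.517×10^6 mm⁴
I = 9.517×10^6 mm⁴ = 9.517×10^-6 m⁴
Effective length L_e = K·L = 2 × 3.32 = 6.640 m
P_cr = π²EI / L_e² = π² × 204×10⁹ × 9.517×10^-6 / 6.640² = 4.346×10^5 N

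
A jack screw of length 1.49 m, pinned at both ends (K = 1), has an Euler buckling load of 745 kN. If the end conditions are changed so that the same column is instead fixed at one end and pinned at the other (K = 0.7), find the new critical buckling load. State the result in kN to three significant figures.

P_cr ∝ 1/K², so P_cr,new = P_cr,old × (K_old/K_new)² = 745 × (1/0.7)²
= 745 × 2.041 = 1520 kN

P_cr ≈ 1520 kN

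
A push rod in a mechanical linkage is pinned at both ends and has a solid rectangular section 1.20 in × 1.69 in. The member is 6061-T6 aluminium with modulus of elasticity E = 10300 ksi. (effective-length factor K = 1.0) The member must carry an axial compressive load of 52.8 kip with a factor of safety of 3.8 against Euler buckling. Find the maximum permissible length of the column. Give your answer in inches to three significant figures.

Buckling occurs about the weak axis: I_min = h·b³/12 with b = 1.20 in (the shorter side).
I_min = 1.69×1.20³/12 = 0.2434 in⁴
Required critical load P_cr = n·P = 3.8 × 52.8 = 200.6 kip = 2.006×10^5 lb
From P_cr = π²EI/(K·L)²:  L = (1/K)·√(π²EI/P_cr) = (1/1)·√(π²×1.03×10^7×0.2434/2.006×10^5)
L = 11.1 in

L_max ≈ 11.1 in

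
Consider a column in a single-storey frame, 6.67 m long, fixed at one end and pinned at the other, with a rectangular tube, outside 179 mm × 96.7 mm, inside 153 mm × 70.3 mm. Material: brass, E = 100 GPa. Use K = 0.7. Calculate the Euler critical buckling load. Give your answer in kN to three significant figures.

Weak-axis I_min = (h_o·b_o³ − h_i·b_i³)/12 with b_o = 96.7, b_i = 70.30 mm (shorter outer/inner sides).
I_min = (179×96.7³ − 153.0×70.30³)/12 = 9.058×10^6 mm⁴
I = 9.058×10^6 mm⁴ = 9.058×10^-6 m⁴
Effective length L_e = K·L = 0.7 × 6.67 = 4.669 m
P_cr = π²EI / L_e² = π² × 100×10⁹ × 9.058×10^-6 / 4.669² = 4.101×10^5 N

P_cr ≈ 410 kN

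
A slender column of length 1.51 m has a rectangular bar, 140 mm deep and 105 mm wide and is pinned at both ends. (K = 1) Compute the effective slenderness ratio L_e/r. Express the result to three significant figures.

λ ≈ 49.8

Buckling occurs about the weak axis: I_min = h·b³/12 with b = 105 mm (the shorter side).
I_min = 140×105³/12 = 1.351×10^7 mm⁴
A = 1.470×10^4 mm²;  r_min = √(I/A) = √(1.351×10^7/1.470×10^4) = 30.31 mm
L_e = K·L = 1 × 1.51 m = 1.510 m = 1510.0 mm
λ = L_e / r_min = 1510.0 / 30.31 = 49.8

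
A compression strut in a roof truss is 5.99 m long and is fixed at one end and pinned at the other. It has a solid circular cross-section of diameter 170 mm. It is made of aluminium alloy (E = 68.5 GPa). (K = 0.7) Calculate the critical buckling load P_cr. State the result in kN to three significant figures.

I = πd⁴/64 = π×170⁴/64 = 4.100×10^7 mm⁴
I = 4.100×10^7 mm⁴ = 4.100×10^-5 m⁴
Effective length L_e = K·L = 0.7 × 5.99 = 4.193 m
P_cr = π²EI / L_e² = π² × 68.5×10⁹ × 4.100×10^-5 / 4.193² = 1.577×10^6 N

P_cr ≈ 1580 kN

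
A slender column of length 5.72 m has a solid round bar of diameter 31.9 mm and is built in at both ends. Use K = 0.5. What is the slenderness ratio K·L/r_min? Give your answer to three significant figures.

For a solid circle r = d/4 = 31.9/4 = 7.975 mm
L_e = K·L = 0.5 × 5.72 m = 2.860 m = 2860.0 mm
λ = L_e / r_min = 2860.0 / 7.975 = 359

λ ≈ 359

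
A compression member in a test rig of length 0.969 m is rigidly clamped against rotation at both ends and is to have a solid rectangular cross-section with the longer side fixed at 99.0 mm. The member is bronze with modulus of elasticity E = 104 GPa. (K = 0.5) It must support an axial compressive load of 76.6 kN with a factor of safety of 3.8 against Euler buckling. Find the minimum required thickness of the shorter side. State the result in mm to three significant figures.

b ≈ 20.1 mm

Required P_cr = n·P = 3.8 × 76.6 = 291.1 kN
L_e = K·L = 0.5 × 0.969 = 0.4845 m
Required I = P_cr·L_e²/(π²E) = 2.911×10^5 × 0.4845² / (π² × 1.04×10^11) = 6.657×10^-8 m⁴
I_req = 6.657×10^4 mm⁴
Rectangle, weak axis: I_min = h·b³/12 with h = 99.0 mm fixed  ⇒  b = (12I/h)^(1/3) = 20.1 mm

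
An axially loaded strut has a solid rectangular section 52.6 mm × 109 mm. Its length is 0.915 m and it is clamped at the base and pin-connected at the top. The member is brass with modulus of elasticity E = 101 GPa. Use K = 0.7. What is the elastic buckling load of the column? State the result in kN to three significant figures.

Buckling occurs about the weak axis: I_min = h·b³/12 with b = 52.6 mm (the shorter side).
I_min = 109×52.6³/12 = 1.322×10^6 mm⁴
I = 1.322×10^6 mm⁴ = 1.322×10^-6 m⁴
Effective length L_e = K·L = 0.7 × 0.915 = 0.6405 m
P_cr = π²EI / L_e² = π² × 101×10⁹ × 1.322×10^-6 / 0.6405² = 3.212×10^6 N

P_cr ≈ 3210 kN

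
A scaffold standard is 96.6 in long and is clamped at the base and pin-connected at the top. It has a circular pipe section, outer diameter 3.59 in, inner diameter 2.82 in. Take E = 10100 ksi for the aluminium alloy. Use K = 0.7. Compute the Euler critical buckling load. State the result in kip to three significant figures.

d_o = 3.59 in, d_i = 2.82 in
I = π(d_o⁴ − d_i⁴)/64 = π(3.59⁴ − 2.820⁴)/64 = 5.049 in⁴
Effective length L_e = K·L = 0.7 × 96.6 = 67.62 in
P_cr = π²EI / L_e² = π² × 10100×10³ × 5.049 / 67.62² = 1.101×10^5 lb

P_cr ≈ 110 kip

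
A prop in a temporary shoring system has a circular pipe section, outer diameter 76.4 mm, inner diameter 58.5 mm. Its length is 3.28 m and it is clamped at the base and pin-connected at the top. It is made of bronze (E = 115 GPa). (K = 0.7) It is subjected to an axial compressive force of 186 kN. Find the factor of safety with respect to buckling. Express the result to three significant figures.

d_o = 76.4 mm, d_i = 58.5 mm
I = π(d_o⁴ − d_i⁴)/64 = π(76.4⁴ − 58.50⁴)/64 = 1.098×10^6 mm⁴
I = 1.098×10^6 mm⁴ = 1.098×10^-6 m⁴
Effective length L_e = K·L = 0.7 × 3.28 = 2.296 m
P_cr = π²EI / L_e² = π² × 115×10⁹ × 1.098×10^-6 / 2.296² = 2.363×10^5 N
Factor of safety n = P_cr / P = 236.30 / 186 = 1.27

n ≈ 1.27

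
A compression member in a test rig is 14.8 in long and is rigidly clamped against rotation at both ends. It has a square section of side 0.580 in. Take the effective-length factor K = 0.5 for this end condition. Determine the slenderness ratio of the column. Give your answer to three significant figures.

λ ≈ 44.2

For a square r = a/√12 = 0.580/√12 = 0.1674 in
L_e = K·L = 0.5 × 14.8 = 7.400 in
λ = L_e / r_min = 7.4000 / 0.1674 = 44.2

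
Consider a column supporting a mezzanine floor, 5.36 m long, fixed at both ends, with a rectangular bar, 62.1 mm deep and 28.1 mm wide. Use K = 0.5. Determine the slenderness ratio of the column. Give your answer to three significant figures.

λ ≈ 330

For a rectangle r_min = b/√12 = 28.1/√12 = 8.112 mm
L_e = K·L = 0.5 × 5.36 m = 2.680 m = 2680.0 mm
λ = L_e / r_min = 2680.0 / 8.112 = 330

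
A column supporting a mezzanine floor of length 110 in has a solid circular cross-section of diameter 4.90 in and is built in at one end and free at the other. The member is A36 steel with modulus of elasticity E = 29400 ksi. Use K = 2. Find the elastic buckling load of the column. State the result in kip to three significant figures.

I = πd⁴/64 = π×4.90⁴/64 = 28.30 in⁴
Effective length L_e = K·L = 2 × 110 = 220.0 in
P_cr = π²EI / L_e² = π² × 29400×10³ × 28.30 / 220.0² = 1.697×10^5 lb

P_cr ≈ 170 kip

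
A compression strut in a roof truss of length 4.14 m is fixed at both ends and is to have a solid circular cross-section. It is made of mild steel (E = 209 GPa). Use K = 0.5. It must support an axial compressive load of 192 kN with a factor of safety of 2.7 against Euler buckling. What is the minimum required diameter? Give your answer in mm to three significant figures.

d ≈ 68.4 mm

Required P_cr = n·P = 2.7 × 192 = 518.4 kN
L_e = K·L = 0.5 × 4.14 = 2.070 m
Required I = P_cr·L_e²/(π²E) = 5.184×10^5 × 2.070² / (π² × 2.09×10^11) = 1.077×10^-6 m⁴
I_req = 1.077×10^6 mm⁴
Solid circle: I = πd⁴/64  ⇒  d = (64I/π)^(1/4) = (64×1.077×10^6/π)^(1/4) = 68.4 mm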